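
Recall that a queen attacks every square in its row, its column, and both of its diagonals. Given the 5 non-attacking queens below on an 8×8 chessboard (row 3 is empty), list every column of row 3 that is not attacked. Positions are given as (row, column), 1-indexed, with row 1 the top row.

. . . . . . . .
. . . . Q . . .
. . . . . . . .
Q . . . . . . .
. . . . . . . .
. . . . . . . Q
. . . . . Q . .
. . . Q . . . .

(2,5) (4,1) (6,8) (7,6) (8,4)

columns 3, 7

(2,5) attacks row 3 at column 5 and diagonals 4, 6.
(4,1) attacks row 3 at column 1 and diagonals 2.
(6,8) attacks row 3 at column 8 and diagonals 5.
(7,6) attacks row 3 at column 6 and diagonals 2.
(8,4) attacks row 3 at column 4.
Attacked columns: {1, 2, 4, 5, 6, 8}. Safe: {3, 7}.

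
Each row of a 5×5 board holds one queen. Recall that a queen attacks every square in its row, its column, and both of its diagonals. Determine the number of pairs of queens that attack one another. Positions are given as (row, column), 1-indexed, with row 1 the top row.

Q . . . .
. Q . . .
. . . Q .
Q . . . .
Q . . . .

Same column: (1,1)–(4,1) (column 1); (1,1)–(5,1) (column 1); (4,1)–(5,1) (column 1).
Same diagonal: (1,1)–(2,2) (|1−2| = |1−2| = 1).
Total attacking pairs: 4.

4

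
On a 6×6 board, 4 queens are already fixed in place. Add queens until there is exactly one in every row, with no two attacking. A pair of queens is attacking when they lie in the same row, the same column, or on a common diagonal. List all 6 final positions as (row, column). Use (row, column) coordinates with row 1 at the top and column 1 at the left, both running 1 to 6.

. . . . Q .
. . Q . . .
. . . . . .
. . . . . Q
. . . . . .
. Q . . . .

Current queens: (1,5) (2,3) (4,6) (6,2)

Row 3: attacked by (1,5)→{3,5}; (2,3)→{2,3,4}; (4,6)→{5,6}; (6,2)→{2,5}. Safe: 1. Place at column 1.
Row 5: attacked by (1,5)→{1,5}; (2,3)→{3,6}; (3,1)→{1,3}; (4,6)→{5,6}; (6,2)→{1,2,3}. Safe: 4. Place at column 4.
Columns [5, 3, 1, 6, 4, 2], r−c [-4, -1, 2, -2, 1, 4], r+c [6, 5, 4, 10, 9, 8] are all distinct, so no two queens attack.

(1,5) (2,3) (3,1) (4,6) (5,4) (6,2)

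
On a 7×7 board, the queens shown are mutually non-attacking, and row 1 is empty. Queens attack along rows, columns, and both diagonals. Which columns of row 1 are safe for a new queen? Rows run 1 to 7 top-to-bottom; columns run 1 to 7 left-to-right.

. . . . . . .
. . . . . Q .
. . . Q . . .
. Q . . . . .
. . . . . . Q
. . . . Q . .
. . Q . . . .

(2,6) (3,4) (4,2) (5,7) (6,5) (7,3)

(2,6) attacks row 1 at column 6 and diagonals 5, 7.
(3,4) attacks row 1 at column 4 and diagonals 2, 6.
(4,2) attacks row 1 at column 2 and diagonals 5.
(5,7) attacks row 1 at column 7 and diagonals 3.
(6,5) attacks row 1 at column 5.
(7,3) attacks row 1 at column 3.
Attacked columns: {2, 3, 4, 5, 6, 7}. Safe: {1}.

columns 1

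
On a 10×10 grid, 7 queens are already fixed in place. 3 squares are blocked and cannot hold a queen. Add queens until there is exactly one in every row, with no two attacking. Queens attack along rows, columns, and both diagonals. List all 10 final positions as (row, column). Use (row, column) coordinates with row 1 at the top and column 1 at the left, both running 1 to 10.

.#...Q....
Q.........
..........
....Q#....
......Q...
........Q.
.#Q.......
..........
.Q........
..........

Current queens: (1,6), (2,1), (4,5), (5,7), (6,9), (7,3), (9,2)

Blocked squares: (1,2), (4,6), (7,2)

(1,6) (2,1) (3,10) (4,5) (5,7) (6,9) (7,3) (8,8) (9,2) (10,4)

Row 3: attacked by (1,6)→{4,6,8}; (2,1)→{1,2}; (4,5)→{4,5,6}; (5,7)→{5,7,9}; (6,9)→{6,9}; (7,3)→{3,7}; (9,2)→{2,8}. Safe: 10. Place at column 10.
Row 8: attacked by (1,6)→{6}; (2,1)→{1,7}; (3,10)→{5,10}; (4,5)→{1,5,9}; (5,7)→{4,7,10}; (6,9)→{7,9}; (7,3)→{2,3,4}; (9,2)→{1,2,3}. Safe: 8. Place at column 8.
Row 10: attacked by (1,6)→{6}; (2,1)→{1,9}; (3,10)→{3,10}; (4,5)→{5}; (5,7)→{2,7}; (6,9)→{5,9}; (7,3)→{3,6}; (8,8)→{6,8,10}; (9,2)→{1,2,3}. Safe: 4. Place at column 4.
Columns [6, 1, 10, 5, 7, 9, 3, 8, 2, 4], r−c [-5, 1, -7, -1, -2, -3, 4, 0, 7, 6], r+c [7, 3, 13, 9, 12, 15, 10, 16, 11, 14] are all distinct, so no two queens attack.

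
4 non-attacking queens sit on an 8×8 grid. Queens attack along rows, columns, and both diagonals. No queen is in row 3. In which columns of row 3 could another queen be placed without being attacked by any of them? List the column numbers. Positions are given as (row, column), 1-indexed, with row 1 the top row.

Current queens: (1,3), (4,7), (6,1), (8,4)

(1,3) attacks row 3 at column 3 and diagonals 1, 5.
(4,7) attacks row 3 at column 7 and diagonals 6, 8.
(6,1) attacks row 3 at column 1 and diagonals 4.
(8,4) attacks row 3 at column 4.
Attacked columns: {1, 3, 4, 5, 6, 7, 8}. Safe: {2}.

columns 2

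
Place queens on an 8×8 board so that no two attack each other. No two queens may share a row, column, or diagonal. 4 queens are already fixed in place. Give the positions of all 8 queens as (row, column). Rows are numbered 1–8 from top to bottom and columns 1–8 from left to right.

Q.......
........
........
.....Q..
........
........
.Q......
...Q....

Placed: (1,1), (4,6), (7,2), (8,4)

(1,1) (2,5) (3,8) (4,6) (5,3) (6,7) (7,2) (8,4)

Row 2: attacked by (1,1)→{1,2}; (4,6)→{4,6,8}; (7,2)→{2,7}; (8,4)→{4}. Safe: 3, 5. Place at column 5.
Row 3: attacked by (1,1)→{1,3}; (2,5)→{4,5,6}; (4,6)→{5,6,7}; (7,2)→{2,6}; (8,4)→{4}. Safe: 8. Place at column 8.
Row 5: attacked by (1,1)→{1,5}; (2,5)→{2,5,8}; (3,8)→{6,8}; (4,6)→{5,6,7}; (7,2)→{2,4}; (8,4)→{1,4,7}. Safe: 3. Place at column 3.
Row 6: attacked by (1,1)→{1,6}; (2,5)→{1,5}; (3,8)→{5,8}; (4,6)→{4,6,8}; (5,3)→{2,3,4}; (7,2)→{1,2,3}; (8,4)→{2,4,6}. Safe: 7. Place at column 7.
Columns [1, 5, 8, 6, 3, 7, 2, 4], r−c [0, -3, -5, -2, 2, -1, 5, 4], r+c [2, 7, 11, 10, 8, 13, 9, 12] are all distinct, so no two queens attack.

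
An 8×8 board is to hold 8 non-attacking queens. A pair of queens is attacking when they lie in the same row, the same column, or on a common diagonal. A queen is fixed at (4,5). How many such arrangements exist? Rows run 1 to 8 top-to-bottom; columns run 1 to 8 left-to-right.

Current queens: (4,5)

8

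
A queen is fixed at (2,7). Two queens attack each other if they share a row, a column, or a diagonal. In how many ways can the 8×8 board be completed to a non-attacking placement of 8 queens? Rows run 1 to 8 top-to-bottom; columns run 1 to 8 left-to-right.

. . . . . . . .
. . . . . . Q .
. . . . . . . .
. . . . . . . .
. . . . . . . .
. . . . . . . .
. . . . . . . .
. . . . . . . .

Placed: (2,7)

16

Branch on row 1: col 1 → 2; col 2 → 2; col 3 → 2; col 4 → 4; col 5 → 6.
Sum: 2 + 2 + 2 + 4 + 6 = 16.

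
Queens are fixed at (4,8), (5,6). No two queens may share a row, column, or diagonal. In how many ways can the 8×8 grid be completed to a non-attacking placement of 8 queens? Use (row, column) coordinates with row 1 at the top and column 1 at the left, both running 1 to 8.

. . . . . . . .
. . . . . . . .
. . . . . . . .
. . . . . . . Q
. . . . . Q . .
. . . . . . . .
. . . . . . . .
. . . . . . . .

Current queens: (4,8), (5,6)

6

Branch on row 1: col 1 → 0; col 3 → 2; col 4 → 2; col 7 → 2.
Sum: 0 + 2 + 2 + 2 = 6.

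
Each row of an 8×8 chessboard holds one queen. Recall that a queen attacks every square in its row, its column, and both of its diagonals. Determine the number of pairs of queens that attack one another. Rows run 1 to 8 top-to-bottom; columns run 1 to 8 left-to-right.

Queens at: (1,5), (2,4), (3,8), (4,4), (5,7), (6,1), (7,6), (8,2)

3

Same column: (2,4)–(4,4) (column 4).
Same diagonal: (1,5)–(2,4) (|1−2| = |5−4| = 1); (2,4)–(5,7) (|2−5| = |4−7| = 3).
Total attacking pairs: 3.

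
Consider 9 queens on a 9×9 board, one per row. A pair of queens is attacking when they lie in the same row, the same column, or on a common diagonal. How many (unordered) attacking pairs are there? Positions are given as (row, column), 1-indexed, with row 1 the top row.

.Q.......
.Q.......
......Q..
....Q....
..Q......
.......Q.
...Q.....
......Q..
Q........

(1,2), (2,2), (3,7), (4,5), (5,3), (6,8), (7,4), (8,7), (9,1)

4

Same column: (1,2)–(2,2) (column 2); (3,7)–(8,7) (column 7).
Same diagonal: (1,2)–(4,5) (|1−4| = |2−5| = 3); (3,7)–(9,1) (|3−9| = |7−1| = 6).
Total attacking pairs: 4.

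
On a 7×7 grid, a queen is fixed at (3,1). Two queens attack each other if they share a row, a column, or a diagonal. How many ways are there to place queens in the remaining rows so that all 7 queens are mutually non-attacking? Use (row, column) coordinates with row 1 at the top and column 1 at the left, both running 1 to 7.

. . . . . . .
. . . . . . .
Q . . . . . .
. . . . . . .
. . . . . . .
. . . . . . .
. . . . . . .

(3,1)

6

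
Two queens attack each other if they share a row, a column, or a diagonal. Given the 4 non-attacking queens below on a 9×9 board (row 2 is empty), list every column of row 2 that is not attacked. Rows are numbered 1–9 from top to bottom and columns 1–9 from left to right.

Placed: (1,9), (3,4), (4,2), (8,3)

(1,9) attacks row 2 at column 9 and diagonals 8.
(3,4) attacks row 2 at column 4 and diagonals 3, 5.
(4,2) attacks row 2 at column 2 and diagonals 4.
(8,3) attacks row 2 at column 3 and diagonals 9.
Attacked columns: {2, 3, 4, 5, 8, 9}. Safe: {1, 6, 7}.

columns 1, 6, 7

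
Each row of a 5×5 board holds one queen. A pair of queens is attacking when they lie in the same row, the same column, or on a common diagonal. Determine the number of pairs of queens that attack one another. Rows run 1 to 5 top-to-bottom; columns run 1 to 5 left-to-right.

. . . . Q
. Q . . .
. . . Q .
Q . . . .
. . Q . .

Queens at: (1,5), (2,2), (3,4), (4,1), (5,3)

0

All columns are distinct and no two queens satisfy |Δrow| = |Δcol|, so no pair attacks.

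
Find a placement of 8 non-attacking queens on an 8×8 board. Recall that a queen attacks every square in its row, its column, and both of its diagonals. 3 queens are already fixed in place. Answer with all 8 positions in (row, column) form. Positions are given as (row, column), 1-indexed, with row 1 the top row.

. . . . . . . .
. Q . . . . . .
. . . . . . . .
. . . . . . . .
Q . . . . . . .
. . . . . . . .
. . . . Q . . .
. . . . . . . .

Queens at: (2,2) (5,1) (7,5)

(1,4) (2,2) (3,8) (4,6) (5,1) (6,3) (7,5) (8,7)

Row 1: attacked by (2,2)→{1,2,3}; (5,1)→{1,5}; (7,5)→{5}. Safe: 4, 6, 7, 8. Place at column 4.
Row 3: attacked by (1,4)→{2,4,6}; (2,2)→{1,2,3}; (5,1)→{1,3}; (7,5)→{1,5}. Safe: 7, 8. Place at column 8.
Row 4: attacked by (1,4)→{1,4,7}; (2,2)→{2,4}; (3,8)→{7,8}; (5,1)→{1,2}; (7,5)→{2,5,8}. Safe: 3, 6. Place at column 6.
Row 6: attacked by (1,4)→{4}; (2,2)→{2,6}; (3,8)→{5,8}; (4,6)→{4,6,8}; (5,1)→{1,2}; (7,5)→{4,5,6}. Safe: 3, 7. Place at column 3.
Row 8: attacked by (1,4)→{4}; (2,2)→{2,8}; (3,8)→{3,8}; (4,6)→{2,6}; (5,1)→{1,4}; (6,3)→{1,3,5}; (7,5)→{4,5,6}. Safe: 7. Place at column 7.
Columns [4, 2, 8, 6, 1, 3, 5, 7], r−c [-3, 0, -5, -2, 4, 3, 2, 1], r+c [5, 4, 11, 10, 6, 9, 12, 15] are all distinct, so no two queens attack.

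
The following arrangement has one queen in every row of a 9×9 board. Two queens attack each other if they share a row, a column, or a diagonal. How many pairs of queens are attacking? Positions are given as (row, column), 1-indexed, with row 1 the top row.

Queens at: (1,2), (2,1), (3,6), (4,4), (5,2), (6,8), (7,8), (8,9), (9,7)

Same column: (1,2)–(5,2) (column 2); (6,8)–(7,8) (column 8).
Same diagonal: (1,2)–(2,1) (|1−2| = |2−1| = 1); (1,2)–(7,8) (|1−7| = |2−8| = 6); (1,2)–(8,9) (|1−8| = |2−9| = 7); (7,8)–(8,9) (|7−8| = |8−9| = 1).
Total attacking pairs: 6.

6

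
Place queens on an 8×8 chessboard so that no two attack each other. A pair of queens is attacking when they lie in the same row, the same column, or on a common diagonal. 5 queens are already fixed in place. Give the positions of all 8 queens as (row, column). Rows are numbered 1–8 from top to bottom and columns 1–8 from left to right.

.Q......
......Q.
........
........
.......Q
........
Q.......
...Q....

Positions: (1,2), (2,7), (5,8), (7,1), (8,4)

Row 3: attacked by (1,2)→{2,4}; (2,7)→{6,7,8}; (5,8)→{6,8}; (7,1)→{1,5}; (8,4)→{4}. Safe: 3. Place at column 3.
Row 4: attacked by (1,2)→{2,5}; (2,7)→{5,7}; (3,3)→{2,3,4}; (5,8)→{7,8}; (7,1)→{1,4}; (8,4)→{4,8}. Safe: 6. Place at column 6.
Row 6: attacked by (1,2)→{2,7}; (2,7)→{3,7}; (3,3)→{3,6}; (4,6)→{4,6,8}; (5,8)→{7,8}; (7,1)→{1,2}; (8,4)→{2,4,6}. Safe: 5. Place at column 5.
Columns [2, 7, 3, 6, 8, 5, 1, 4], r−c [-1, -5, 0, -2, -3, 1, 6, 4], r+c [3, 9, 6, 10, 13, 11, 8, 12] are all distinct, so no two queens attack.

(1,2) (2,7) (3,3) (4,6) (5,8) (6,5) (7,1) (8,4)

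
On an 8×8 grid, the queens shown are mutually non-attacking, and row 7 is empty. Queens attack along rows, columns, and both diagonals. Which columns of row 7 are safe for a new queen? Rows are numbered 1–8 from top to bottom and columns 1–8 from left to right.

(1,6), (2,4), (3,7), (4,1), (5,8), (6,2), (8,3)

(1,6) attacks row 7 at column 6.
(2,4) attacks row 7 at column 4.
(3,7) attacks row 7 at column 7 and diagonals 3.
(4,1) attacks row 7 at column 1 and diagonals 4.
(5,8) attacks row 7 at column 8 and diagonals 6.
(6,2) attacks row 7 at column 2 and diagonals 1, 3.
(8,3) attacks row 7 at column 3 and diagonals 2, 4.
Attacked columns: {1, 2, 3, 4, 6, 7, 8}. Safe: {5}.

columns 5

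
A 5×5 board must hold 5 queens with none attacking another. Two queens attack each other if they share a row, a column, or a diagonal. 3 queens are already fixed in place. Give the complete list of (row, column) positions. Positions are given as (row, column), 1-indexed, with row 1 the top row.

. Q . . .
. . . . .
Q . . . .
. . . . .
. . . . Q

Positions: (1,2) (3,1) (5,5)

(1,2) (2,4) (3,1) (4,3) (5,5)

Row 2: attacked by (1,2)→{1,2,3}; (3,1)→{1,2}; (5,5)→{2,5}. Safe: 4. Place at column 4.
Row 4: attacked by (1,2)→{2,5}; (2,4)→{2,4}; (3,1)→{1,2}; (5,5)→{4,5}. Safe: 3. Place at column 3.
Columns [2, 4, 1, 3, 5], r−c [-1, -2, 2, 1, 0], r+c [3, 6, 4, 7, 10] are all distinct, so no two queens attack.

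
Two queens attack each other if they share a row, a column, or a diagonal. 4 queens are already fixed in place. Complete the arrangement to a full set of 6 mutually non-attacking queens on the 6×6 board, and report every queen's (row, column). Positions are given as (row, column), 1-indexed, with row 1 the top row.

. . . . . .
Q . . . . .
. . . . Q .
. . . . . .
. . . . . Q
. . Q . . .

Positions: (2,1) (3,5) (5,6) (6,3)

(1,4) (2,1) (3,5) (4,2) (5,6) (6,3)

Row 1: attacked by (2,1)→{1,2}; (3,5)→{3,5}; (5,6)→{2,6}; (6,3)→{3}. Safe: 4. Place at column 4.
Row 4: attacked by (1,4)→{1,4}; (2,1)→{1,3}; (3,5)→{4,5,6}; (5,6)→{5,6}; (6,3)→{1,3,5}. Safe: 2. Place at column 2.
Columns [4, 1, 5, 2, 6, 3], r−c [-3, 1, -2, 2, -1, 3], r+c [5, 3, 8, 6, 11, 9] are all distinct, so no two queens attack.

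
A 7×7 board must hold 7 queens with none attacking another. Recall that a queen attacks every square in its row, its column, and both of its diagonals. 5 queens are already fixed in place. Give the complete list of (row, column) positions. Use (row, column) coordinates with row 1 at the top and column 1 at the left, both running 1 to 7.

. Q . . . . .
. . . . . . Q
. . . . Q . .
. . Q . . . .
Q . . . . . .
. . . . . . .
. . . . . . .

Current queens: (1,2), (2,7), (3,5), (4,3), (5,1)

(1,2) (2,7) (3,5) (4,3) (5,1) (6,6) (7,4)

Row 6: attacked by (1,2)→{2,7}; (2,7)→{3,7}; (3,5)→{2,5}; (4,3)→{1,3,5}; (5,1)→{1,2}. Safe: 4, 6. Place at column 6.
Row 7: attacked by (1,2)→{2}; (2,7)→{2,7}; (3,5)→{1,5}; (4,3)→{3,6}; (5,1)→{1,3}; (6,6)→{5,6,7}. Safe: 4. Place at column 4.
Columns [2, 7, 5, 3, 1, 6, 4], r−c [-1, -5, -2, 1, 4, 0, 3], r+c [3, 9, 8, 7, 6, 12, 11] are all distinct, so no two queens attack.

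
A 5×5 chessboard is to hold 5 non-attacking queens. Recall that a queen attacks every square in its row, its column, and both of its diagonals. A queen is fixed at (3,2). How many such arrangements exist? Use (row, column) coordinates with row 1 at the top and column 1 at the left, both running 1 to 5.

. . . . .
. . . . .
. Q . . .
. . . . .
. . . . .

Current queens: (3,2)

2

Branch on row 1: col 1 → 1; col 3 → 1; col 5 → 0.
Sum: 1 + 1 + 0 = 2.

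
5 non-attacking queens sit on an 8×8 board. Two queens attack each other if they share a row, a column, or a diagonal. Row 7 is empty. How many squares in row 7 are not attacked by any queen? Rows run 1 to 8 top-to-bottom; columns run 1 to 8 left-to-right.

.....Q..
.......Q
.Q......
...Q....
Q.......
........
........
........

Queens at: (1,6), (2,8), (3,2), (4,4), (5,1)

(1,6) attacks row 7 at column 6.
(2,8) attacks row 7 at column 8 and diagonals 3.
(3,2) attacks row 7 at column 2 and diagonals 6.
(4,4) attacks row 7 at column 4 and diagonals 1, 7.
(5,1) attacks row 7 at column 1 and diagonals 3.
Attacked columns: {1, 2, 3, 4, 6, 7, 8}. Safe: {5}.

1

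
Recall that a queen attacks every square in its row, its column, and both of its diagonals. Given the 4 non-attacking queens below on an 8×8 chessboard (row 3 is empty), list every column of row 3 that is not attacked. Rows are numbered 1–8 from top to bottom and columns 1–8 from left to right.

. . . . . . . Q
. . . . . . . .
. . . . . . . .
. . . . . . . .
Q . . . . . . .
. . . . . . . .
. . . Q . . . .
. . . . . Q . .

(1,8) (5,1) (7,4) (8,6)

columns 2, 5, 7

(1,8) attacks row 3 at column 8 and diagonals 6.
(5,1) attacks row 3 at column 1 and diagonals 3.
(7,4) attacks row 3 at column 4 and diagonals 8.
(8,6) attacks row 3 at column 6 and diagonals 1.
Attacked columns: {1, 3, 4, 6, 8}. Safe: {2, 5, 7}.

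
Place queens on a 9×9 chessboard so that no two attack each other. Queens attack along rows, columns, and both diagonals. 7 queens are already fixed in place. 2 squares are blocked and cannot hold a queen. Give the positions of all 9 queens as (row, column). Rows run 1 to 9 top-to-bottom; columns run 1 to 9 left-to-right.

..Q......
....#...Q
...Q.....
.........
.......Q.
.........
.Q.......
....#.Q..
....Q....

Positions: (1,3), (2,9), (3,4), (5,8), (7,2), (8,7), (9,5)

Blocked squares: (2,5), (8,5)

(1,3) (2,9) (3,4) (4,1) (5,8) (6,6) (7,2) (8,7) (9,5)

Row 4: attacked by (1,3)→{3,6}; (2,9)→{7,9}; (3,4)→{3,4,5}; (5,8)→{7,8,9}; (7,2)→{2,5}; (8,7)→{3,7}; (9,5)→{5}. Safe: 1. Place at column 1.
Row 6: attacked by (1,3)→{3,8}; (2,9)→{5,9}; (3,4)→{1,4,7}; (4,1)→{1,3}; (5,8)→{7,8,9}; (7,2)→{1,2,3}; (8,7)→{5,7,9}; (9,5)→{2,5,8}. Safe: 6. Place at column 6.
Columns [3, 9, 4, 1, 8, 6, 2, 7, 5], r−c [-2, -7, -1, 3, -3, 0, 5, 1, 4], r+c [4, 11, 7, 5, 13, 12, 9, 15, 14] are all distinct, so no two queens attack.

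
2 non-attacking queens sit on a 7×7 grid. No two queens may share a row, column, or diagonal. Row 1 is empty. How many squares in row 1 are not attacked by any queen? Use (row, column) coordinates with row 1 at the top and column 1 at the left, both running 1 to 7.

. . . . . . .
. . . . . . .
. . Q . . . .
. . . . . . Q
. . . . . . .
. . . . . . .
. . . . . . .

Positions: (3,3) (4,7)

(3,3) attacks row 1 at column 3 and diagonals 1, 5.
(4,7) attacks row 1 at column 7 and diagonals 4.
Attacked columns: {1, 3, 4, 5, 7}. Safe: {2, 6}.

2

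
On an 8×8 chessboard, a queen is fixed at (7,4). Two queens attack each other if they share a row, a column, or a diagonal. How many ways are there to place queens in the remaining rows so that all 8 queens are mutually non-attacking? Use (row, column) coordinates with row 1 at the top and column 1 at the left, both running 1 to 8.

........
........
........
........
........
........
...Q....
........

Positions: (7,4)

Branch on row 1: col 1 → 0; col 2 → 0; col 3 → 3; col 5 → 3; col 6 → 1; col 7 → 0; col 8 → 1.
Sum: 0 + 0 + 3 + 3 + 1 + 0 + 1 = 8.

8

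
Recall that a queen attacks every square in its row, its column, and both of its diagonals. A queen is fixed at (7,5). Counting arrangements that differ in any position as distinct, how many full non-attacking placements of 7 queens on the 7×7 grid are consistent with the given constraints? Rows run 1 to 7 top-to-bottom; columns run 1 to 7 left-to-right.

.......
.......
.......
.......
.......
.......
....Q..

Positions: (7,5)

6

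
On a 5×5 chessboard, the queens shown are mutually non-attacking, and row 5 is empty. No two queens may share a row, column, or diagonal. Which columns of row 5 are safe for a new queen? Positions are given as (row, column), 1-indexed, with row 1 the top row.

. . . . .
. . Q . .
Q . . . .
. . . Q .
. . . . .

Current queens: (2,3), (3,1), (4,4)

columns 2

(2,3) attacks row 5 at column 3.
(3,1) attacks row 5 at column 1 and diagonals 3.
(4,4) attacks row 5 at column 4 and diagonals 3, 5.
Attacked columns: {1, 3, 4, 5}. Safe: {2}.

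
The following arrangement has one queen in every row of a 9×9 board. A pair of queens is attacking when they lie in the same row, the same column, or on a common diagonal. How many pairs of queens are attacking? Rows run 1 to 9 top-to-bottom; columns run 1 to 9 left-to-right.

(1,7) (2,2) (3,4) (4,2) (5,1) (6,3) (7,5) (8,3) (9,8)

4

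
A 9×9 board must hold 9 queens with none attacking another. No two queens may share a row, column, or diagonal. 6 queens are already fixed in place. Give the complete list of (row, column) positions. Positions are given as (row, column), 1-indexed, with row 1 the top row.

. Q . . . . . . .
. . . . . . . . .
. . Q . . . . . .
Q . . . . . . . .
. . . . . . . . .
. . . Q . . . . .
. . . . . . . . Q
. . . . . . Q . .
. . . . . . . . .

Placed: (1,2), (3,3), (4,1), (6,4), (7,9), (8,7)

(1,2) (2,6) (3,3) (4,1) (5,8) (6,4) (7,9) (8,7) (9,5)

Row 2: attacked by (1,2)→{1,2,3}; (3,3)→{2,3,4}; (4,1)→{1,3}; (6,4)→{4,8}; (7,9)→{4,9}; (8,7)→{1,7}. Safe: 5, 6. Place at column 6.
Row 5: attacked by (1,2)→{2,6}; (2,6)→{3,6,9}; (3,3)→{1,3,5}; (4,1)→{1,2}; (6,4)→{3,4,5}; (7,9)→{7,9}; (8,7)→{4,7}. Safe: 8. Place at column 8.
Row 9: attacked by (1,2)→{2}; (2,6)→{6}; (3,3)→{3,9}; (4,1)→{1,6}; (5,8)→{4,8}; (6,4)→{1,4,7}; (7,9)→{7,9}; (8,7)→{6,7,8}. Safe: 5. Place at column 5.
Columns [2, 6, 3, 1, 8, 4, 9, 7, 5], r−c [-1, -4, 0, 3, -3, 2, -2, 1, 4], r+c [3, 8, 6, 5, 13, 10, 16, 15, 14] are all distinct, so no two queens attack.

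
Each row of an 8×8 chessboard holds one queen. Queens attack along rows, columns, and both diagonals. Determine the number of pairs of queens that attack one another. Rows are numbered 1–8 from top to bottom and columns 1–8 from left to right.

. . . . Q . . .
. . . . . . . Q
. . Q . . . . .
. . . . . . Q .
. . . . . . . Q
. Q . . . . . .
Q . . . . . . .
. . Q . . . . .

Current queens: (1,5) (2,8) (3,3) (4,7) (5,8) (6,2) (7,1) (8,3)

Same column: (2,8)–(5,8) (column 8); (3,3)–(8,3) (column 3).
Same diagonal: (1,5)–(3,3) (|1−3| = |5−3| = 2); (4,7)–(5,8) (|4−5| = |7−8| = 1); (4,7)–(8,3) (|4−8| = |7−3| = 4); (6,2)–(7,1) (|6−7| = |2−1| = 1).
Total attacking pairs: 6.

6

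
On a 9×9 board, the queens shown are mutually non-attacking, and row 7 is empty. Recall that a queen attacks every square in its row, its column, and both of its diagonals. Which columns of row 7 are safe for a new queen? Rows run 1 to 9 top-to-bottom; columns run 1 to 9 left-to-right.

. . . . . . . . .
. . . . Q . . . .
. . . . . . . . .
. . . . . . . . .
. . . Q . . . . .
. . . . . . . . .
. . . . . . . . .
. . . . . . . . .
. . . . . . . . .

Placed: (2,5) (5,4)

columns 1, 3, 7, 8, 9

(2,5) attacks row 7 at column 5.
(5,4) attacks row 7 at column 4 and diagonals 2, 6.
Attacked columns: {2, 4, 5, 6}. Safe: {1, 3, 7, 8, 9}.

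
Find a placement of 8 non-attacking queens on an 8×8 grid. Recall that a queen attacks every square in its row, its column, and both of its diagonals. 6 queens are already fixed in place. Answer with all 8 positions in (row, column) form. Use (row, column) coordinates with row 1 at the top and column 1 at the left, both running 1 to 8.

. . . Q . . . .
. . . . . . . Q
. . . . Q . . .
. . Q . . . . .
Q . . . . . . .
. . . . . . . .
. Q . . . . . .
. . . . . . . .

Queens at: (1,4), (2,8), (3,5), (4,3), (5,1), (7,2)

(1,4) (2,8) (3,5) (4,3) (5,1) (6,7) (7,2) (8,6)

Row 6: attacked by (1,4)→{4}; (2,8)→{4,8}; (3,5)→{2,5,8}; (4,3)→{1,3,5}; (5,1)→{1,2}; (7,2)→{1,2,3}. Safe: 6, 7. Place at column 7.
Row 8: attacked by (1,4)→{4}; (2,8)→{2,8}; (3,5)→{5}; (4,3)→{3,7}; (5,1)→{1,4}; (6,7)→{5,7}; (7,2)→{1,2,3}. Safe: 6. Place at column 6.
Columns [4, 8, 5, 3, 1, 7, 2, 6], r−c [-3, -6, -2, 1, 4, -1, 5, 2], r+c [5, 10, 8, 7, 6, 13, 9, 14] are all distinct, so no two queens attack.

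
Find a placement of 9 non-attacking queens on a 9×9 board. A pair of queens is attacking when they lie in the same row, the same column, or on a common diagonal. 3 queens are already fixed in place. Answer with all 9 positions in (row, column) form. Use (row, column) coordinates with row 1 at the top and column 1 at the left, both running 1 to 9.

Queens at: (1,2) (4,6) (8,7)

(1,2) (2,5) (3,8) (4,6) (5,9) (6,3) (7,1) (8,7) (9,4)

Row 2: attacked by (1,2)→{1,2,3}; (4,6)→{4,6,8}; (8,7)→{1,7}. Safe: 5, 9. Place at column 5.
Row 3: attacked by (1,2)→{2,4}; (2,5)→{4,5,6}; (4,6)→{5,6,7}; (8,7)→{2,7}. Safe: 1, 3, 8, 9. Place at column 8.
Row 5: attacked by (1,2)→{2,6}; (2,5)→{2,5,8}; (3,8)→{6,8}; (4,6)→{5,6,7}; (8,7)→{4,7}. Safe: 1, 3, 9. Place at column 9.
Row 6: attacked by (1,2)→{2,7}; (2,5)→{1,5,9}; (3,8)→{5,8}; (4,6)→{4,6,8}; (5,9)→{8,9}; (8,7)→{5,7,9}. Safe: 3. Place at column 3.
Row 7: attacked by (1,2)→{2,8}; (2,5)→{5}; (3,8)→{4,8}; (4,6)→{3,6,9}; (5,9)→{7,9}; (6,3)→{2,3,4}; (8,7)→{6,7,8}. Safe: 1. Place at column 1.
Row 9: attacked by (1,2)→{2}; (2,5)→{5}; (3,8)→{2,8}; (4,6)→{1,6}; (5,9)→{5,9}; (6,3)→{3,6}; (7,1)→{1,3}; (8,7)→{6,7,8}. Safe: 4. Place at column 4.
Columns [2, 5, 8, 6, 9, 3, 1, 7, 4], r−c [-1, -3, -5, -2, -4, 3, 6, 1, 5], r+c [3, 7, 11, 10, 14, 9, 8, 15, 13] are all distinct, so no two queens attack.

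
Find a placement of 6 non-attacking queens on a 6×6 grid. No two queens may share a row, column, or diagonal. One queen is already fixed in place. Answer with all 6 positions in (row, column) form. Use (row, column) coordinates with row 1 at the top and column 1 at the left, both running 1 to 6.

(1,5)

Row 2: attacked by (1,5)→{4,5,6}. Safe: 1, 2, 3. Place at column 3.
Row 3: attacked by (1,5)→{3,5}; (2,3)→{2,3,4}. Safe: 1, 6. Place at column 1.
Row 4: attacked by (1,5)→{2,5}; (2,3)→{1,3,5}; (3,1)→{1,2}. Safe: 4, 6. Place at column 6.
Row 5: attacked by (1,5)→{1,5}; (2,3)→{3,6}; (3,1)→{1,3}; (4,6)→{5,6}. Safe: 2, 4. Place at column 4.
Row 6: attacked by (1,5)→{5}; (2,3)→{3}; (3,1)→{1,4}; (4,6)→{4,6}; (5,4)→{3,4,5}. Safe: 2. Place at column 2.
Columns [5, 3, 1, 6, 4, 2], r−c [-4, -1, 2, -2, 1, 4], r+c [6, 5, 4, 10, 9, 8] are all distinct, so no two queens attack.

(1,5) (2,3) (3,1) (4,6) (5,4) (6,2)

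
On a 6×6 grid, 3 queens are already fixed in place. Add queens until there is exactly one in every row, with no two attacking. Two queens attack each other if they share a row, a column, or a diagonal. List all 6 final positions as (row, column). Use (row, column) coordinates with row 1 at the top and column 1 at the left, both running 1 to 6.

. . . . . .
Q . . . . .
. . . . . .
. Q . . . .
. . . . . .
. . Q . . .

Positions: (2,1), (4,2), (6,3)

(1,4) (2,1) (3,5) (4,2) (5,6) (6,3)

Row 1: attacked by (2,1)→{1,2}; (4,2)→{2,5}; (6,3)→{3}. Safe: 4, 6. Place at column 4.
Row 3: attacked by (1,4)→{2,4,6}; (2,1)→{1,2}; (4,2)→{1,2,3}; (6,3)→{3,6}. Safe: 5. Place at column 5.
Row 5: attacked by (1,4)→{4}; (2,1)→{1,4}; (3,5)→{3,5}; (4,2)→{1,2,3}; (6,3)→{2,3,4}. Safe: 6. Place at column 6.
Columns [4, 1, 5, 2, 6, 3], r−c [-3, 1, -2, 2, -1, 3], r+c [5, 3, 8, 6, 11, 9] are all distinct, so no two queens attack.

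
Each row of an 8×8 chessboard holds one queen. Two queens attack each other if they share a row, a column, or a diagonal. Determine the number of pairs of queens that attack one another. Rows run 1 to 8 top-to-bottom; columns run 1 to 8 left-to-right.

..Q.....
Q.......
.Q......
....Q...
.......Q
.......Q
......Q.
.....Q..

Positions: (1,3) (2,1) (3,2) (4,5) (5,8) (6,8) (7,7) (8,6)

6

Same column: (5,8)–(6,8) (column 8).
Same diagonal: (1,3)–(6,8) (|1−6| = |3−8| = 5); (2,1)–(3,2) (|2−3| = |1−2| = 1); (6,8)–(7,7) (|6−7| = |8−7| = 1); (6,8)–(8,6) (|6−8| = |8−6| = 2); (7,7)–(8,6) (|7−8| = |7−6| = 1).
Total attacking pairs: 6.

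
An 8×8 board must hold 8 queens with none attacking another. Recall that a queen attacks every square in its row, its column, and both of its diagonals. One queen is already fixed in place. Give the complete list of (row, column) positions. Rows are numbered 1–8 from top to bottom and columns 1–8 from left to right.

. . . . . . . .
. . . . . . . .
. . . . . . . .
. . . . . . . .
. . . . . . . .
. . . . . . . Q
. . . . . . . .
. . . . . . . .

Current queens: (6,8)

(1,7) (2,5) (3,3) (4,1) (5,6) (6,8) (7,2) (8,4)

Row 1: attacked by (6,8)→{3,8}. Safe: 1, 2, 4, 5, 6, 7. Place at column 7.
Row 2: attacked by (1,7)→{6,7,8}; (6,8)→{4,8}. Safe: 1, 2, 3, 5. Place at column 5.
Row 3: attacked by (1,7)→{5,7}; (2,5)→{4,5,6}; (6,8)→{5,8}. Safe: 1, 2, 3. Place at column 3.
Row 4: attacked by (1,7)→{4,7}; (2,5)→{3,5,7}; (3,3)→{2,3,4}; (6,8)→{6,8}. Safe: 1. Place at column 1.
Row 5: attacked by (1,7)→{3,7}; (2,5)→{2,5,8}; (3,3)→{1,3,5}; (4,1)→{1,2}; (6,8)→{7,8}. Safe: 4, 6. Place at column 6.
Row 7: attacked by (1,7)→{1,7}; (2,5)→{5}; (3,3)→{3,7}; (4,1)→{1,4}; (5,6)→{4,6,8}; (6,8)→{7,8}. Safe: 2. Place at column 2.
Row 8: attacked by (1,7)→{7}; (2,5)→{5}; (3,3)→{3,8}; (4,1)→{1,5}; (5,6)→{3,6}; (6,8)→{6,8}; (7,2)→{1,2,3}. Safe: 4. Place at column 4.
Columns [7, 5, 3, 1, 6, 8, 2, 4], r−c [-6, -3, 0, 3, -1, -2, 5, 4], r+c [8, 7, 6, 5, 11, 14, 9, 12] are all distinct, so no two queens attack.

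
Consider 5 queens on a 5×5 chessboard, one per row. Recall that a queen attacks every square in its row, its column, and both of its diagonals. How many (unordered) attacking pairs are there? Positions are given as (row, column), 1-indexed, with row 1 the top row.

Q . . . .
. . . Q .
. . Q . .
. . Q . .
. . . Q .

5

Same column: (2,4)–(5,4) (column 4); (3,3)–(4,3) (column 3).
Same diagonal: (1,1)–(3,3) (|1−3| = |1−3| = 2); (2,4)–(3,3) (|2−3| = |4−3| = 1); (4,3)–(5,4) (|4−5| = |3−4| = 1).
Total attacking pairs: 5.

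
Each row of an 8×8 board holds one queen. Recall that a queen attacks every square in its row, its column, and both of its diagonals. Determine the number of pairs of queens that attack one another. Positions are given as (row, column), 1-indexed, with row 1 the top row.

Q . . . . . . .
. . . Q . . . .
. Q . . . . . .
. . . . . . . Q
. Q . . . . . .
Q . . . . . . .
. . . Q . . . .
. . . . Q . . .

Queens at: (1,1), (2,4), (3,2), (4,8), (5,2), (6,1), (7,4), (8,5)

Same column: (1,1)–(6,1) (column 1); (2,4)–(7,4) (column 4); (3,2)–(5,2) (column 2).
Same diagonal: (5,2)–(6,1) (|5−6| = |2−1| = 1); (5,2)–(7,4) (|5−7| = |2−4| = 2); (5,2)–(8,5) (|5−8| = |2−5| = 3); (7,4)–(8,5) (|7−8| = |4−5| = 1).
Total attacking pairs: 7.

7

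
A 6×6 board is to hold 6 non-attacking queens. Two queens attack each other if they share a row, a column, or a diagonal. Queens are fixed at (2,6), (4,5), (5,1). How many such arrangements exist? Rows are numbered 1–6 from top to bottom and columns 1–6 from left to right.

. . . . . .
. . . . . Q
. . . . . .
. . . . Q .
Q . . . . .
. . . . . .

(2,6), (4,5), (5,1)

Branch on row 1: col 3 → 1; col 4 → 0.
Sum: 1 + 0 = 1.

1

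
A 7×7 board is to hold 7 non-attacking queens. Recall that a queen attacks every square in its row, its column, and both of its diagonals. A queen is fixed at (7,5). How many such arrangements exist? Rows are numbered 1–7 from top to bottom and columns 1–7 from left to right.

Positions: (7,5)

6

Branch on row 1: col 1 → 1; col 2 → 1; col 3 → 2; col 4 → 1; col 6 → 0; col 7 → 1.
Sum: 1 + 1 + 2 + 1 + 0 + 1 = 6.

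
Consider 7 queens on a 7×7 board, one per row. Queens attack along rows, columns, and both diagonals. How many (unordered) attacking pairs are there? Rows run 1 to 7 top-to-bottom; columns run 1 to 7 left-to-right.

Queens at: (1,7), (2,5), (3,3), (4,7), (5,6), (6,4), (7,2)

3

Same column: (1,7)–(4,7) (column 7).
Same diagonal: (2,5)–(4,7) (|2−4| = |5−7| = 2); (4,7)–(5,6) (|4−5| = |7−6| = 1).
Total attacking pairs: 3.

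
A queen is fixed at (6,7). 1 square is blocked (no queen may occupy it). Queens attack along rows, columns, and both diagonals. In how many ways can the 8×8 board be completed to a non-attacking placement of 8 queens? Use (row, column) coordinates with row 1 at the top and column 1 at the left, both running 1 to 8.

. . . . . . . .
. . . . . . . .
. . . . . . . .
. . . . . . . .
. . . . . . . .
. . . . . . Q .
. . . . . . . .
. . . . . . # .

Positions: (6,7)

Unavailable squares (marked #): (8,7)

14

Branch on row 1: col 1 → 1; col 3 → 4; col 4 → 3; col 5 → 3; col 6 → 2; col 8 → 1.
Sum: 1 + 4 + 3 + 3 + 2 + 1 = 14.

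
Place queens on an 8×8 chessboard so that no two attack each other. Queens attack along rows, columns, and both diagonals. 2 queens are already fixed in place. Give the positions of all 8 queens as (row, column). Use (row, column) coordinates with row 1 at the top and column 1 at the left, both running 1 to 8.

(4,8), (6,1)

(1,7) (2,4) (3,2) (4,8) (5,6) (6,1) (7,3) (8,5)

Row 1: attacked by (4,8)→{5,8}; (6,1)→{1,6}. Safe: 2, 3, 4, 7. Place at column 7.
Row 2: attacked by (1,7)→{6,7,8}; (4,8)→{6,8}; (6,1)→{1,5}. Safe: 2, 3, 4. Place at column 4.
Row 3: attacked by (1,7)→{5,7}; (2,4)→{3,4,5}; (4,8)→{7,8}; (6,1)→{1,4}. Safe: 2, 6. Place at column 2.
Row 5: attacked by (1,7)→{3,7}; (2,4)→{1,4,7}; (3,2)→{2,4}; (4,8)→{7,8}; (6,1)→{1,2}. Safe: 5, 6. Place at column 6.
Row 7: attacked by (1,7)→{1,7}; (2,4)→{4}; (3,2)→{2,6}; (4,8)→{5,8}; (5,6)→{4,6,8}; (6,1)→{1,2}. Safe: 3. Place at column 3.
Row 8: attacked by (1,7)→{7}; (2,4)→{4}; (3,2)→{2,7}; (4,8)→{4,8}; (5,6)→{3,6}; (6,1)→{1,3}; (7,3)→{2,3,4}. Safe: 5. Place at column 5.
Columns [7, 4, 2, 8, 6, 1, 3, 5], r−c [-6, -2, 1, -4, -1, 5, 4, 3], r+c [8, 6, 5, 12, 11, 7, 10, 13] are all distinct, so no two queens attack.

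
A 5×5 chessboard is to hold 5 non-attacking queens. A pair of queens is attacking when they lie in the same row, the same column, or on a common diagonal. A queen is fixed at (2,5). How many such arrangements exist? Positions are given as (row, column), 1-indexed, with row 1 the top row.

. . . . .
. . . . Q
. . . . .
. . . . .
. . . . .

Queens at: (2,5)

2

Branch on row 1: col 1 → 0; col 2 → 1; col 3 → 1.
Sum: 0 + 1 + 1 = 2.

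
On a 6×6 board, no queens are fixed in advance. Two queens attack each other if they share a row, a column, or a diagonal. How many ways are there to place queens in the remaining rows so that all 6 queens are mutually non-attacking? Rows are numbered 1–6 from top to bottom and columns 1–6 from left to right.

4

Branch on row 1: col 1 → 0; col 2 → 1; col 3 → 1; col 4 → 1; col 5 → 1; col 6 → 0.
Sum: 0 + 1 + 1 + 1 + 1 + 0 = 4.
(This is the classic 6-queens count.)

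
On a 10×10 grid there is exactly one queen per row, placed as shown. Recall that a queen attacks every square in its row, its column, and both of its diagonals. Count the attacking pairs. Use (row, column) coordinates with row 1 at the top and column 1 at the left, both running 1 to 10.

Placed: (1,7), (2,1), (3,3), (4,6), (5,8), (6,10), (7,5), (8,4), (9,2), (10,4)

Same column: (8,4)–(10,4) (column 4).
Same diagonal: (7,5)–(8,4) (|7−8| = |5−4| = 1).
Total attacking pairs: 2.

2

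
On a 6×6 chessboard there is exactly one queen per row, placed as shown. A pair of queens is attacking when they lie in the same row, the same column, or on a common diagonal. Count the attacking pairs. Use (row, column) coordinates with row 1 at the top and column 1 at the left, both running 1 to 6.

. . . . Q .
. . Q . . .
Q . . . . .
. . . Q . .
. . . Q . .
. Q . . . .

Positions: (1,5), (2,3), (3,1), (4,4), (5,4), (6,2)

2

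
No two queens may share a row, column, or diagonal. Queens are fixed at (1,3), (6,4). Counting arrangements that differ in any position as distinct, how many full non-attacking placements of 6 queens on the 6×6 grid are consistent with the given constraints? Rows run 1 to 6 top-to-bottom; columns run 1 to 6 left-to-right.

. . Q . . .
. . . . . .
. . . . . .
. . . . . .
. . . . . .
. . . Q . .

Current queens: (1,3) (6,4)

Branch on row 2: col 1 → 0; col 5 → 0; col 6 → 1.
Sum: 0 + 0 + 1 = 1.

1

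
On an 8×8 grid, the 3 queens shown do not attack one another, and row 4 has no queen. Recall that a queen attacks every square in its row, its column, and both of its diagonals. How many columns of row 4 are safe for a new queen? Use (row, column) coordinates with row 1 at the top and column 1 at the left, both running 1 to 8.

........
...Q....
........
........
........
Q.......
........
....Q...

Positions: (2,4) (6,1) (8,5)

2

(2,4) attacks row 4 at column 4 and diagonals 2, 6.
(6,1) attacks row 4 at column 1 and diagonals 3.
(8,5) attacks row 4 at column 5 and diagonals 1.
Attacked columns: {1, 2, 3, 4, 5, 6}. Safe: {7, 8}.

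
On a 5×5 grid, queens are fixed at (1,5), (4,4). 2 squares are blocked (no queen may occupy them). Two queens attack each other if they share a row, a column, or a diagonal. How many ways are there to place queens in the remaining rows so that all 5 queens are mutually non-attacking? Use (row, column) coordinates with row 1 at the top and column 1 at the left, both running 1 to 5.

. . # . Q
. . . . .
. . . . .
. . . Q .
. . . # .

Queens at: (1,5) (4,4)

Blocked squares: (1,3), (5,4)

Branch on row 2: col 1 → 0; col 3 → 1.
Sum: 0 + 1 = 1.

1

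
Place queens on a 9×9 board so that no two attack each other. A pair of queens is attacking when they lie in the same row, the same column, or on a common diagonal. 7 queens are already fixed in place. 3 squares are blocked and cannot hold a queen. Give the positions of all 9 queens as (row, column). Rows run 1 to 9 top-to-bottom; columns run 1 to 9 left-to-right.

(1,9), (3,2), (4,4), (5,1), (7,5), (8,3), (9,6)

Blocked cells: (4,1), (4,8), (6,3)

Row 2: attacked by (1,9)→{8,9}; (3,2)→{1,2,3}; (4,4)→{2,4,6}; (5,1)→{1,4}; (7,5)→{5}; (8,3)→{3,9}; (9,6)→{6}. Safe: 7. Place at column 7.
Row 6: attacked by (1,9)→{4,9}; (2,7)→{3,7}; (3,2)→{2,5}; (4,4)→{2,4,6}; (5,1)→{1,2}; (7,5)→{4,5,6}; (8,3)→{1,3,5}; (9,6)→{3,6,9}. Blocked: 3. Safe: 8. Place at column 8.
Columns [9, 7, 2, 4, 1, 8, 5, 3, 6], r−c [-8, -5, 1, 0, 4, -2, 2, 5, 3], r+c [10, 9, 5, 8, 6, 14, 12, 11, 15] are all distinct, so no two queens attack.

(1,9) (2,7) (3,2) (4,4) (5,1) (6,8) (7,5) (8,3) (9,6)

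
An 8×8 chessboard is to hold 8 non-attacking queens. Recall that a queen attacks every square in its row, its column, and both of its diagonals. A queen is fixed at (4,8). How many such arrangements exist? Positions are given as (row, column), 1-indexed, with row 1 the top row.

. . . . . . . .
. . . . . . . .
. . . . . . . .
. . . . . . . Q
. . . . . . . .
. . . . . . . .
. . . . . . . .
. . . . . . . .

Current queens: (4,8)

18

Branch on row 1: col 1 → 1; col 2 → 2; col 3 → 4; col 4 → 5; col 6 → 4; col 7 → 2.
Sum: 1 + 2 + 4 + 5 + 4 + 2 = 18.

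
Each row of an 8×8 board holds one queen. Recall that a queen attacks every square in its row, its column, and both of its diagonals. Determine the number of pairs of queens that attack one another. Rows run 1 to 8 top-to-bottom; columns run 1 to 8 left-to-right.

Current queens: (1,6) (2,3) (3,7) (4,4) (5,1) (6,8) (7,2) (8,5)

0

All columns are distinct and no two queens satisfy |Δrow| = |Δcol|, so no pair attacks.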